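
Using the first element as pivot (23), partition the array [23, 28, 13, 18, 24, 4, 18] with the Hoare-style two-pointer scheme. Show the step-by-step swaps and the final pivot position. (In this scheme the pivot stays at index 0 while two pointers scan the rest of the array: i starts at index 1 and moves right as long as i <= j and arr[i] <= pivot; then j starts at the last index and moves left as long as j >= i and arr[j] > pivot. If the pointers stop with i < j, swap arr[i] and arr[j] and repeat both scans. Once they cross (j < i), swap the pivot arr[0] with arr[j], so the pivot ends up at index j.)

Hoare-style two-pointer partition with pivot = 23:

Initial array: [23, 28, 13, 18, 24, 4, 18]

Pointers start at i = 1, j = 6.
i stops at index 1 (arr[1]=28 > 23), j stops at index 6 (arr[6]=18 <= 23): swap arr[1] and arr[6], array becomes [23, 18, 13, 18, 24, 4, 28]
i stops at index 4 (arr[4]=24 > 23), j stops at index 5 (arr[5]=4 <= 23): swap arr[4] and arr[5], array becomes [23, 18, 13, 18, 4, 24, 28]
i ends at 5, j ends at 4: the pointers have crossed (j < i), so scanning stops.

Swap pivot arr[0] with arr[4] to place pivot at position 4: [4, 18, 13, 18, 23, 24, 28]
Pivot position: 4

After partitioning with pivot 23, the array becomes [4, 18, 13, 18, 23, 24, 28]. The pivot is placed at index 4. All elements to the left of the pivot are <= 23, and all elements to the right are > 23.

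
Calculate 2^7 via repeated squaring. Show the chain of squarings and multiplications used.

Computing 2^7 by squaring (build up from 2^1; each line after the first costs one multiplication):

2^1 = 2
2^2 = (2^1)^2 = 2^2 = 4
2^3 = 2 * 2^2 = 2 * 4 = 8
2^6 = (2^3)^2 = 8^2 = 64
2^7 = 2 * 2^6 = 2 * 64 = 128

Result: 128
Multiplications needed: 4 (4 lines after 2^1)

2^7 = 128. Using exponentiation by squaring, this requires 4 multiplications. The key idea: if the exponent is even, square the half-power; if odd, multiply by the base once.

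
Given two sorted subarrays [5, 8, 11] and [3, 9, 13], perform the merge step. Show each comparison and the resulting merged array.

Merging process:

Compare 5 vs 3: take 3 from right. Merged: [3]
Compare 5 vs 9: take 5 from left. Merged: [3, 5]
Compare 8 vs 9: take 8 from left. Merged: [3, 5, 8]
Compare 11 vs 9: take 9 from right. Merged: [3, 5, 8, 9]
Compare 11 vs 13: take 11 from left. Merged: [3, 5, 8, 9, 11]
Append remaining from right: [13]. Merged: [3, 5, 8, 9, 11, 13]

Final merged array: [3, 5, 8, 9, 11, 13]
Total comparisons: 5

The merged array is [3, 5, 8, 9, 11, 13], requiring 5 comparisons. The merge step runs in O(n) time where n is the total number of elements.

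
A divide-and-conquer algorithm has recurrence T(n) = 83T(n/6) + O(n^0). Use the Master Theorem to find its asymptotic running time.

Master Theorem for T(n) = 83T(n/6) + O(n^0):

a = 83, b = 6, c = 0
log_b(a) = log_6(83) = 2.4662

Case 1: c = 0 < log_6(83) = 2.4662
T(n) = O(n^(log_6 83))

For T(n) = 83T(n/6) + O(n^0): log_6(83) = 2.4662. This is Case 1 of the Master Theorem (c < log_b(a), work dominated by leaves), giving O(n^(log_6 83)).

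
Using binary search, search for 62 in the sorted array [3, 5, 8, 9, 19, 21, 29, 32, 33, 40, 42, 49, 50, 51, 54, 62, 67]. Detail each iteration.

Binary search for 62 in [3, 5, 8, 9, 19, 21, 29, 32, 33, 40, 42, 49, 50, 51, 54, 62, 67]:

lo=0, hi=16, mid=8, arr[mid]=33 -> 33 < 62, search right half
lo=9, hi=16, mid=12, arr[mid]=50 -> 50 < 62, search right half
lo=13, hi=16, mid=14, arr[mid]=54 -> 54 < 62, search right half
lo=15, hi=16, mid=15, arr[mid]=62 -> Found target at index 15!

Binary search finds 62 at index 15 after 4 comparisons. The search repeatedly halves the search space by comparing with the middle element.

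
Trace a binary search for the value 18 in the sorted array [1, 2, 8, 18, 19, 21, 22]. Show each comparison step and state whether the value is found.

Binary search for 18 in [1, 2, 8, 18, 19, 21, 22]:

lo=0, hi=6, mid=3, arr[mid]=18 -> Found target at index 3!

Binary search finds 18 at index 3 after 1 comparisons. The search repeatedly halves the search space by comparing with the middle element.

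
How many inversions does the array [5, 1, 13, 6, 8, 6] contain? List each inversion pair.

Finding inversions in [5, 1, 13, 6, 8, 6]:

(0, 1): arr[0]=5 > arr[1]=1
(2, 3): arr[2]=13 > arr[3]=6
(2, 4): arr[2]=13 > arr[4]=8
(2, 5): arr[2]=13 > arr[5]=6
(4, 5): arr[4]=8 > arr[5]=6

Total inversions: 5

The array has 5 inversion(s): (0,1), (2,3), (2,4), (2,5), (4,5). Each pair (i,j) satisfies i < j and arr[i] > arr[j].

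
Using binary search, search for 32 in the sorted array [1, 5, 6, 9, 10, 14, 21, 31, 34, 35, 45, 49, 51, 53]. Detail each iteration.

Binary search for 32 in [1, 5, 6, 9, 10, 14, 21, 31, 34, 35, 45, 49, 51, 53]:

lo=0, hi=13, mid=6, arr[mid]=21 -> 21 < 32, search right half
lo=7, hi=13, mid=10, arr[mid]=45 -> 45 > 32, search left half
lo=7, hi=9, mid=8, arr[mid]=34 -> 34 > 32, search left half
lo=7, hi=7, mid=7, arr[mid]=31 -> 31 < 32, search right half
lo=8 > hi=7, target 32 not found

Binary search determines that 32 is not in the array after 4 comparisons. The search space was exhausted without finding the target.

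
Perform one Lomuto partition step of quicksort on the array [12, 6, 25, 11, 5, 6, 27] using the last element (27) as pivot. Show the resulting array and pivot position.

Lomuto partition with pivot = 27:

Initial array: [12, 6, 25, 11, 5, 6, 27]

arr[0]=12 <= 27: swap with position 0, array becomes [12, 6, 25, 11, 5, 6, 27]
arr[1]=6 <= 27: swap with position 1, array becomes [12, 6, 25, 11, 5, 6, 27]
arr[2]=25 <= 27: swap with position 2, array becomes [12, 6, 25, 11, 5, 6, 27]
arr[3]=11 <= 27: swap with position 3, array becomes [12, 6, 25, 11, 5, 6, 27]
arr[4]=5 <= 27: swap with position 4, array becomes [12, 6, 25, 11, 5, 6, 27]
arr[5]=6 <= 27: swap with position 5, array becomes [12, 6, 25, 11, 5, 6, 27]

Place pivot at position 6: [12, 6, 25, 11, 5, 6, 27]
Pivot position: 6

After partitioning with pivot 27, the array becomes [12, 6, 25, 11, 5, 6, 27]. The pivot is placed at index 6. All elements to the left of the pivot are <= 27, and all elements to the right are > 27.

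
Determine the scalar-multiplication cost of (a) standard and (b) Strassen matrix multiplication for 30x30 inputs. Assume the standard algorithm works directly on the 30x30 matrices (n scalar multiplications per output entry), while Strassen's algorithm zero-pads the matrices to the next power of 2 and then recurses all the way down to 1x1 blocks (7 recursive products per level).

Matrix multiplication for 30x30 matrices:

Strassen's algorithm requires power-of-2 dimensions. Pad 30x30 to 32x32 (next power of 2).

Standard algorithm: 30^3 = 27000 multiplications
Strassen's algorithm: 7^(log2(32)) = 7^5 = 16807 multiplications
Savings: 27000 - 16807 = 10193 multiplications

Standard: 27000 multiplications (30^3). Strassen: 16807 multiplications (7^5, after padding to 32x32). Strassen reduces 8 recursive multiplications to 7 at each level.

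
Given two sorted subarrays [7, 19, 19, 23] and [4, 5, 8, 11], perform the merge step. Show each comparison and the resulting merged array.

Merging process:

Compare 7 vs 4: take 4 from right. Merged: [4]
Compare 7 vs 5: take 5 from right. Merged: [4, 5]
Compare 7 vs 8: take 7 from left. Merged: [4, 5, 7]
Compare 19 vs 8: take 8 from right. Merged: [4, 5, 7, 8]
Compare 19 vs 11: take 11 from right. Merged: [4, 5, 7, 8, 11]
Append remaining from left: [19, 19, 23]. Merged: [4, 5, 7, 8, 11, 19, 19, 23]

Final merged array: [4, 5, 7, 8, 11, 19, 19, 23]
Total comparisons: 5

The merged array is [4, 5, 7, 8, 11, 19, 19, 23], requiring 5 comparisons. The merge step runs in O(n) time where n is the total number of elements.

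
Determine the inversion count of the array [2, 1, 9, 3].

Finding inversions in [2, 1, 9, 3]:

(0, 1): arr[0]=2 > arr[1]=1
(2, 3): arr[2]=9 > arr[3]=3

Total inversions: 2

The array has 2 inversion(s): (0,1), (2,3). Each pair (i,j) satisfies i < j and arr[i] > arr[j].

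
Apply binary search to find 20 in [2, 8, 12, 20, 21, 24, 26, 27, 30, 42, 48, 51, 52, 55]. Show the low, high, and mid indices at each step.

Binary search for 20 in [2, 8, 12, 20, 21, 24, 26, 27, 30, 42, 48, 51, 52, 55]:

lo=0, hi=13, mid=6, arr[mid]=26 -> 26 > 20, search left half
lo=0, hi=5, mid=2, arr[mid]=12 -> 12 < 20, search right half
lo=3, hi=5, mid=4, arr[mid]=21 -> 21 > 20, search left half
lo=3, hi=3, mid=3, arr[mid]=20 -> Found target at index 3!

Binary search finds 20 at index 3 after 4 comparisons. The search repeatedly halves the search space by comparing with the middle element.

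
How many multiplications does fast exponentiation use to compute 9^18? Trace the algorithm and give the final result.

Computing 9^18 by squaring (build up from 9^1; each line after the first costs one multiplication):

9^1 = 9
9^2 = (9^1)^2 = 9^2 = 81
9^4 = (9^2)^2 = 81^2 = 6561
9^8 = (9^4)^2 = 6561^2 = 43046721
9^9 = 9 * 9^8 = 9 * 43046721 = 387420489
9^18 = (9^9)^2 = 387420489^2 = 150094635296999121

Result: 150094635296999121
Multiplications needed: 5 (5 lines after 9^1)

9^18 = 150094635296999121. Using exponentiation by squaring, this requires 5 multiplications. The key idea: if the exponent is even, square the half-power; if odd, multiply by the base once.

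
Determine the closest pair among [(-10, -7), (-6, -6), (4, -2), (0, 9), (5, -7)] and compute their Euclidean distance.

Computing all pairwise distances among 5 points:

d((-10, -7), (-6, -6)) = 4.1231 <-- minimum
d((-10, -7), (4, -2)) = 14.8661
d((-10, -7), (0, 9)) = 18.868
d((-10, -7), (5, -7)) = 15.0
d((-6, -6), (4, -2)) = 10.7703
d((-6, -6), (0, 9)) = 16.1555
d((-6, -6), (5, -7)) = 11.0454
d((4, -2), (0, 9)) = 11.7047
d((4, -2), (5, -7)) = 5.099
d((0, 9), (5, -7)) = 16.7631

Closest pair: (-10, -7) and (-6, -6) with distance 4.1231

The closest pair is (-10, -7) and (-6, -6) with Euclidean distance 4.1231. For 5 points, brute-force pairwise comparison is shown above. For large n, the divide-and-conquer algorithm (sort by x, recurse on halves, check the dividing strip) achieves O(n log n).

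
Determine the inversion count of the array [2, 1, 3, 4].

Finding inversions in [2, 1, 3, 4]:

(0, 1): arr[0]=2 > arr[1]=1

Total inversions: 1

The array has 1 inversion(s): (0,1). Each pair (i,j) satisfies i < j and arr[i] > arr[j].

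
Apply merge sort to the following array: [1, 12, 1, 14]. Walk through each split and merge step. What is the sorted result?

Merge sort trace:

Split: [1, 12, 1, 14] -> [1, 12] and [1, 14]
  Split: [1, 12] -> [1] and [12]
  Merge: [1] + [12] -> [1, 12]
  Split: [1, 14] -> [1] and [14]
  Merge: [1] + [14] -> [1, 14]
Merge: [1, 12] + [1, 14] -> [1, 1, 12, 14]

Final sorted array: [1, 1, 12, 14]

The merge sort proceeds by recursively splitting the array and merging sorted halves.
After all merges, the sorted array is [1, 1, 12, 14].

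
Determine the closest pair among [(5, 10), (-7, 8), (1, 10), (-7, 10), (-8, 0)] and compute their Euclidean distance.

Computing all pairwise distances among 5 points:

d((5, 10), (-7, 8)) = 12.1655
d((5, 10), (1, 10)) = 4.0
d((5, 10), (-7, 10)) = 12.0
d((5, 10), (-8, 0)) = 16.4012
d((-7, 8), (1, 10)) = 8.2462
d((-7, 8), (-7, 10)) = 2.0 <-- minimum
d((-7, 8), (-8, 0)) = 8.0623
d((1, 10), (-7, 10)) = 8.0
d((1, 10), (-8, 0)) = 13.4536
d((-7, 10), (-8, 0)) = 10.0499

Closest pair: (-7, 8) and (-7, 10) with distance 2.0

The closest pair is (-7, 8) and (-7, 10) with Euclidean distance 2.0. For 5 points, brute-force pairwise comparison is shown above. For large n, the divide-and-conquer algorithm (sort by x, recurse on halves, check the dividing strip) achieves O(n log n).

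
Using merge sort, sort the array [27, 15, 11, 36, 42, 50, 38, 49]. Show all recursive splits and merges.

Merge sort trace:

Split: [27, 15, 11, 36, 42, 50, 38, 49] -> [27, 15, 11, 36] and [42, 50, 38, 49]
  Split: [27, 15, 11, 36] -> [27, 15] and [11, 36]
    Split: [27, 15] -> [27] and [15]
    Merge: [27] + [15] -> [15, 27]
    Split: [11, 36] -> [11] and [36]
    Merge: [11] + [36] -> [11, 36]
  Merge: [15, 27] + [11, 36] -> [11, 15, 27, 36]
  Split: [42, 50, 38, 49] -> [42, 50] and [38, 49]
    Split: [42, 50] -> [42] and [50]
    Merge: [42] + [50] -> [42, 50]
    Split: [38, 49] -> [38] and [49]
    Merge: [38] + [49] -> [38, 49]
  Merge: [42, 50] + [38, 49] -> [38, 42, 49, 50]
Merge: [11, 15, 27, 36] + [38, 42, 49, 50] -> [11, 15, 27, 36, 38, 42, 49, 50]

Final sorted array: [11, 15, 27, 36, 38, 42, 49, 50]

The merge sort proceeds by recursively splitting the array and merging sorted halves.
After all merges, the sorted array is [11, 15, 27, 36, 38, 42, 49, 50].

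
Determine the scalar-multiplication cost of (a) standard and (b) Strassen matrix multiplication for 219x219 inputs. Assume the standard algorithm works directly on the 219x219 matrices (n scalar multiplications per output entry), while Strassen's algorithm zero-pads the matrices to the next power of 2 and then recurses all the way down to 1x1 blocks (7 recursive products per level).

Matrix multiplication for 219x219 matrices:

Strassen's algorithm requires power-of-2 dimensions. Pad 219x219 to 256x256 (next power of 2).

Standard algorithm: 219^3 = 10503459 multiplications
Strassen's algorithm: 7^(log2(256)) = 7^8 = 5764801 multiplications
Savings: 10503459 - 5764801 = 4738658 multiplications

Standard: 10503459 multiplications (219^3). Strassen: 5764801 multiplications (7^8, after padding to 256x256). Strassen reduces 8 recursive multiplications to 7 at each level.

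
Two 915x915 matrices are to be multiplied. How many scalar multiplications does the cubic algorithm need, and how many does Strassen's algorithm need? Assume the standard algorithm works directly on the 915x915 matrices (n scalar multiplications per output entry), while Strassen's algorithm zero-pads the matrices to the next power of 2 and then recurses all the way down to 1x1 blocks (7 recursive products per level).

Matrix multiplication for 915x915 matrices:

Strassen's algorithm requires power-of-2 dimensions. Pad 915x915 to 1024x1024 (next power of 2).

Standard algorithm: 915^3 = 766060875 multiplications
Strassen's algorithm: 7^(log2(1024)) = 7^10 = 282475249 multiplications
Savings: 766060875 - 282475249 = 483585626 multiplications

Standard: 766060875 multiplications (915^3). Strassen: 282475249 multiplications (7^10, after padding to 1024x1024). Strassen reduces 8 recursive multiplications to 7 at each level.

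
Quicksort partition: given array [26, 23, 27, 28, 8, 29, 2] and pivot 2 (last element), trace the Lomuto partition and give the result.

Lomuto partition with pivot = 2:

Initial array: [26, 23, 27, 28, 8, 29, 2]

arr[0]=26 > 2: no swap
arr[1]=23 > 2: no swap
arr[2]=27 > 2: no swap
arr[3]=28 > 2: no swap
arr[4]=8 > 2: no swap
arr[5]=29 > 2: no swap

Place pivot at position 0: [2, 23, 27, 28, 8, 29, 26]
Pivot position: 0

After partitioning with pivot 2, the array becomes [2, 23, 27, 28, 8, 29, 26]. The pivot is placed at index 0. All elements to the left of the pivot are <= 2, and all elements to the right are > 2.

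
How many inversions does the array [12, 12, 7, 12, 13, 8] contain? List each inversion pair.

Finding inversions in [12, 12, 7, 12, 13, 8]:

(0, 2): arr[0]=12 > arr[2]=7
(0, 5): arr[0]=12 > arr[5]=8
(1, 2): arr[1]=12 > arr[2]=7
(1, 5): arr[1]=12 > arr[5]=8
(3, 5): arr[3]=12 > arr[5]=8
(4, 5): arr[4]=13 > arr[5]=8

Total inversions: 6

The array has 6 inversion(s): (0,2), (0,5), (1,2), (1,5), (3,5), (4,5). Each pair (i,j) satisfies i < j and arr[i] > arr[j].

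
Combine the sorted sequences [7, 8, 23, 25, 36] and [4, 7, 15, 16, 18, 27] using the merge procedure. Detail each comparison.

Merging process:

Compare 7 vs 4: take 4 from right. Merged: [4]
Compare 7 vs 7: take 7 from left. Merged: [4, 7]
Compare 8 vs 7: take 7 from right. Merged: [4, 7, 7]
Compare 8 vs 15: take 8 from left. Merged: [4, 7, 7, 8]
Compare 23 vs 15: take 15 from right. Merged: [4, 7, 7, 8, 15]
Compare 23 vs 16: take 16 from right. Merged: [4, 7, 7, 8, 15, 16]
Compare 23 vs 18: take 18 from right. Merged: [4, 7, 7, 8, 15, 16, 18]
Compare 23 vs 27: take 23 from left. Merged: [4, 7, 7, 8, 15, 16, 18, 23]
Compare 25 vs 27: take 25 from left. Merged: [4, 7, 7, 8, 15, 16, 18, 23, 25]
Compare 36 vs 27: take 27 from right. Merged: [4, 7, 7, 8, 15, 16, 18, 23, 25, 27]
Append remaining from left: [36]. Merged: [4, 7, 7, 8, 15, 16, 18, 23, 25, 27, 36]

Final merged array: [4, 7, 7, 8, 15, 16, 18, 23, 25, 27, 36]
Total comparisons: 10

The merged array is [4, 7, 7, 8, 15, 16, 18, 23, 25, 27, 36], requiring 10 comparisons. The merge step runs in O(n) time where n is the total number of elements.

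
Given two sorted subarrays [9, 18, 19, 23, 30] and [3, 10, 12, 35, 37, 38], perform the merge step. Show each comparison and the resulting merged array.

Merging process:

Compare 9 vs 3: take 3 from right. Merged: [3]
Compare 9 vs 10: take 9 from left. Merged: [3, 9]
Compare 18 vs 10: take 10 from right. Merged: [3, 9, 10]
Compare 18 vs 12: take 12 from right. Merged: [3, 9, 10, 12]
Compare 18 vs 35: take 18 from left. Merged: [3, 9, 10, 12, 18]
Compare 19 vs 35: take 19 from left. Merged: [3, 9, 10, 12, 18, 19]
Compare 23 vs 35: take 23 from left. Merged: [3, 9, 10, 12, 18, 19, 23]
Compare 30 vs 35: take 30 from left. Merged: [3, 9, 10, 12, 18, 19, 23, 30]
Append remaining from right: [35, 37, 38]. Merged: [3, 9, 10, 12, 18, 19, 23, 30, 35, 37, 38]

Final merged array: [3, 9, 10, 12, 18, 19, 23, 30, 35, 37, 38]
Total comparisons: 8

The merged array is [3, 9, 10, 12, 18, 19, 23, 30, 35, 37, 38], requiring 8 comparisons. The merge step runs in O(n) time where n is the total number of elements.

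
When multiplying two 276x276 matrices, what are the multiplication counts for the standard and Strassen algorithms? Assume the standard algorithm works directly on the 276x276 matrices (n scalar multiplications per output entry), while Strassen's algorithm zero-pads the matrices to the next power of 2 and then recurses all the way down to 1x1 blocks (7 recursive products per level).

Matrix multiplication for 276x276 matrices:

Strassen's algorithm requires power-of-2 dimensions. Pad 276x276 to 512x512 (next power of 2).

Standard algorithm: 276^3 = 21024576 multiplications
Strassen's algorithm: 7^(log2(512)) = 7^9 = 40353607 multiplications
Difference: 21024576 - 40353607 = -19329031 (Strassen uses MORE here due to padding overhead — for small or just-over-power-of-2 n, padding can outweigh the per-level savings)

Standard: 21024576 multiplications (276^3). Strassen: 40353607 multiplications (7^9, after padding to 512x512). Strassen reduces 8 recursive multiplications to 7 at each level.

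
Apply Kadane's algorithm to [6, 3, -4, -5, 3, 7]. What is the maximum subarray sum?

Using Kadane's algorithm on [6, 3, -4, -5, 3, 7]:

Scanning through the array:
Position 1 (value 3): max_ending_here = 9, max_so_far = 9
Position 2 (value -4): max_ending_here = 5, max_so_far = 9
Position 3 (value -5): max_ending_here = 0, max_so_far = 9
Position 4 (value 3): max_ending_here = 3, max_so_far = 9
Position 5 (value 7): max_ending_here = 10, max_so_far = 10

Maximum subarray: [6, 3, -4, -5, 3, 7]
Maximum sum: 10

The maximum subarray is [6, 3, -4, -5, 3, 7] with sum 10. This subarray runs from index 0 to index 5.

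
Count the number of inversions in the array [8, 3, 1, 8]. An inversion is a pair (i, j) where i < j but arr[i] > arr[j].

Finding inversions in [8, 3, 1, 8]:

(0, 1): arr[0]=8 > arr[1]=3
(0, 2): arr[0]=8 > arr[2]=1
(1, 2): arr[1]=3 > arr[2]=1

Total inversions: 3

The array has 3 inversion(s): (0,1), (0,2), (1,2). Each pair (i,j) satisfies i < j and arr[i] > arr[j].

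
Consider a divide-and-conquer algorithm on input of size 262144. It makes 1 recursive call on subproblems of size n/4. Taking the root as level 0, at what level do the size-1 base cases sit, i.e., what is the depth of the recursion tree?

For divide and conquer with division factor 4:

Problem sizes at each level:
Level 0: 262144
Level 1: 65536
Level 2: 16384
Level 3: 4096
Level 4: 1024
Level 5: 256
Level 6: 64
Level 7: 16
Level 8: 4
Level 9: 1

The root is level 0 and the size-1 base case is level 9 (the tree spans levels 0 through 9, i.e. 10 levels counting the root), so the depth is the number of divisions: log_4(262144) = 9

The recursion tree depth is log_4(262144) = 9. At each level, the problem size is divided by 4, so it takes 9 divisions to reduce to a base case of size 1. The algorithm makes 1 recursive call at each level.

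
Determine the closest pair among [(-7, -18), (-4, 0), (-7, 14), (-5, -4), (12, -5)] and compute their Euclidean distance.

Computing all pairwise distances among 5 points:

d((-7, -18), (-4, 0)) = 18.2483
d((-7, -18), (-7, 14)) = 32.0
d((-7, -18), (-5, -4)) = 14.1421
d((-7, -18), (12, -5)) = 23.0217
d((-4, 0), (-7, 14)) = 14.3178
d((-4, 0), (-5, -4)) = 4.1231 <-- minimum
d((-4, 0), (12, -5)) = 16.7631
d((-7, 14), (-5, -4)) = 18.1108
d((-7, 14), (12, -5)) = 26.8701
d((-5, -4), (12, -5)) = 17.0294

Closest pair: (-4, 0) and (-5, -4) with distance 4.1231

The closest pair is (-4, 0) and (-5, -4) with Euclidean distance 4.1231. For 5 points, brute-force pairwise comparison is shown above. For large n, the divide-and-conquer algorithm (sort by x, recurse on halves, check the dividing strip) achieves O(n log n).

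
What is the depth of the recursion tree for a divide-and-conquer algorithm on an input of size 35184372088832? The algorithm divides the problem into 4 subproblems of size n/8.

For divide and conquer with division factor 8:

Problem sizes at each level:
Level 0: 35184372088832
Level 1: 4398046511104
Level 2: 549755813888
Level 3: 68719476736
Level 4: 8589934592
Level 5: 1073741824
Level 6: 134217728
Level 7: 16777216
Level 8: 2097152
Level 9: 262144
Level 10: 32768
Level 11: 4096
Level 12: 512
Level 13: 64
Level 14: 8
Level 15: 1

The root is level 0 and the size-1 base case is level 15 (the tree spans levels 0 through 15, i.e. 16 levels counting the root), so the depth is the number of divisions: log_8(35184372088832) = 15

The recursion tree depth is log_8(35184372088832) = 15. At each level, the problem size is divided by 8, so it takes 15 divisions to reduce to a base case of size 1. The algorithm makes 4 recursive calls at each level.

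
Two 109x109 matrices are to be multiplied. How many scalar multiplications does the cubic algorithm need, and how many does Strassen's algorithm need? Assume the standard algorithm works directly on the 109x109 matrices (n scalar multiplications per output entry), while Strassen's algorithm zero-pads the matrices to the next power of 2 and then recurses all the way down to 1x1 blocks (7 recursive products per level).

Matrix multiplication for 109x109 matrices:

Strassen's algorithm requires power-of-2 dimensions. Pad 109x109 to 128x128 (next power of 2).

Standard algorithm: 109^3 = 1295029 multiplications
Strassen's algorithm: 7^(log2(128)) = 7^7 = 823543 multiplications
Savings: 1295029 - 823543 = 471486 multiplications

Standard: 1295029 multiplications (109^3). Strassen: 823543 multiplications (7^7, after padding to 128x128). Strassen reduces 8 recursive multiplications to 7 at each level.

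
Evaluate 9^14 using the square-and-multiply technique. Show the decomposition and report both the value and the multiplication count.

Computing 9^14 by squaring (build up from 9^1; each line after the first costs one multiplication):

9^1 = 9
9^2 = (9^1)^2 = 9^2 = 81
9^3 = 9 * 9^2 = 9 * 81 = 729
9^6 = (9^3)^2 = 729^2 = 531441
9^7 = 9 * 9^6 = 9 * 531441 = 4782969
9^14 = (9^7)^2 = 4782969^2 = 22876792454961

Result: 22876792454961
Multiplications needed: 5 (5 lines after 9^1)

9^14 = 22876792454961. Using exponentiation by squaring, this requires 5 multiplications. The key idea: if the exponent is even, square the half-power; if odd, multiply by the base once.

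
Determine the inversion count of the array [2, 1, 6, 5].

Finding inversions in [2, 1, 6, 5]:

(0, 1): arr[0]=2 > arr[1]=1
(2, 3): arr[2]=6 > arr[3]=5

Total inversions: 2

The array has 2 inversion(s): (0,1), (2,3). Each pair (i,j) satisfies i < j and arr[i] > arr[j].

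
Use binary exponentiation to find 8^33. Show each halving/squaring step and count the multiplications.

Computing 8^33 by squaring (build up from 8^1; each line after the first costs one multiplication):

8^1 = 8
8^2 = (8^1)^2 = 8^2 = 64
8^4 = (8^2)^2 = 64^2 = 4096
8^8 = (8^4)^2 = 4096^2 = 16777216
8^16 = (8^8)^2 = 16777216^2 = 281474976710656
8^32 = (8^16)^2 = 281474976710656^2 = 79228162514264337593543950336
8^33 = 8 * 8^32 = 8 * 79228162514264337593543950336 = 633825300114114700748351602688

Result: 633825300114114700748351602688
Multiplications needed: 6 (6 lines after 8^1)

8^33 = 633825300114114700748351602688. Using exponentiation by squaring, this requires 6 multiplications. The key idea: if the exponent is even, square the half-power; if odd, multiply by the base once.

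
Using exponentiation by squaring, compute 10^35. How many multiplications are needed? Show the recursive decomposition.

Computing 10^35 by squaring (build up from 10^1; each line after the first costs one multiplication):

10^1 = 10
10^2 = (10^1)^2 = 10^2 = 100
10^4 = (10^2)^2 = 100^2 = 10000
10^8 = (10^4)^2 = 10000^2 = 100000000
10^16 = (10^8)^2 = 100000000^2 = 10000000000000000
10^17 = 10 * 10^16 = 10 * 10000000000000000 = 100000000000000000
10^34 = (10^17)^2 = 100000000000000000^2 = 10000000000000000000000000000000000
10^35 = 10 * 10^34 = 10 * 10000000000000000000000000000000000 = 100000000000000000000000000000000000

Result: 100000000000000000000000000000000000
Multiplications needed: 7 (7 lines after 10^1)

10^35 = 100000000000000000000000000000000000. Using exponentiation by squaring, this requires 7 multiplications. The key idea: if the exponent is even, square the half-power; if odd, multiply by the base once.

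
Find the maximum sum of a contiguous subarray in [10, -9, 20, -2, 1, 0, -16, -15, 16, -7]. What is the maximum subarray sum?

Using Kadane's algorithm on [10, -9, 20, -2, 1, 0, -16, -15, 16, -7]:

Scanning through the array:
Position 1 (value -9): max_ending_here = 1, max_so_far = 10
Position 2 (value 20): max_ending_here = 21, max_so_far = 21
Position 3 (value -2): max_ending_here = 19, max_so_far = 21
Position 4 (value 1): max_ending_here = 20, max_so_far = 21
Position 5 (value 0): max_ending_here = 20, max_so_far = 21
Position 6 (value -16): max_ending_here = 4, max_so_far = 21
Position 7 (value -15): max_ending_here = -11, max_so_far = 21
Position 8 (value 16): max_ending_here = 16, max_so_far = 21
Position 9 (value -7): max_ending_here = 9, max_so_far = 21

Maximum subarray: [10, -9, 20]
Maximum sum: 21

The maximum subarray is [10, -9, 20] with sum 21. This subarray runs from index 0 to index 2.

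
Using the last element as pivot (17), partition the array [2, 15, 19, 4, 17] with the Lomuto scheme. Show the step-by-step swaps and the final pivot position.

Lomuto partition with pivot = 17:

Initial array: [2, 15, 19, 4, 17]

arr[0]=2 <= 17: swap with position 0, array becomes [2, 15, 19, 4, 17]
arr[1]=15 <= 17: swap with position 1, array becomes [2, 15, 19, 4, 17]
arr[2]=19 > 17: no swap
arr[3]=4 <= 17: swap with position 2, array becomes [2, 15, 4, 19, 17]

Place pivot at position 3: [2, 15, 4, 17, 19]
Pivot position: 3

After partitioning with pivot 17, the array becomes [2, 15, 4, 17, 19]. The pivot is placed at index 3. All elements to the left of the pivot are <= 17, and all elements to the right are > 17.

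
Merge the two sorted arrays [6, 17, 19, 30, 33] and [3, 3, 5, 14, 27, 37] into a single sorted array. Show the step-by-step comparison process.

Merging process:

Compare 6 vs 3: take 3 from right. Merged: [3]
Compare 6 vs 3: take 3 from right. Merged: [3, 3]
Compare 6 vs 5: take 5 from right. Merged: [3, 3, 5]
Compare 6 vs 14: take 6 from left. Merged: [3, 3, 5, 6]
Compare 17 vs 14: take 14 from right. Merged: [3, 3, 5, 6, 14]
Compare 17 vs 27: take 17 from left. Merged: [3, 3, 5, 6, 14, 17]
Compare 19 vs 27: take 19 from left. Merged: [3, 3, 5, 6, 14, 17, 19]
Compare 30 vs 27: take 27 from right. Merged: [3, 3, 5, 6, 14, 17, 19, 27]
Compare 30 vs 37: take 30 from left. Merged: [3, 3, 5, 6, 14, 17, 19, 27, 30]
Compare 33 vs 37: take 33 from left. Merged: [3, 3, 5, 6, 14, 17, 19, 27, 30, 33]
Append remaining from right: [37]. Merged: [3, 3, 5, 6, 14, 17, 19, 27, 30, 33, 37]

Final merged array: [3, 3, 5, 6, 14, 17, 19, 27, 30, 33, 37]
Total comparisons: 10

The merged array is [3, 3, 5, 6, 14, 17, 19, 27, 30, 33, 37], requiring 10 comparisons. The merge step runs in O(n) time where n is the total number of elements.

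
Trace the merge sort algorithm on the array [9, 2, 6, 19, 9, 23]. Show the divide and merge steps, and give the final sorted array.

Merge sort trace:

Split: [9, 2, 6, 19, 9, 23] -> [9, 2, 6] and [19, 9, 23]
  Split: [9, 2, 6] -> [9] and [2, 6]
    Split: [2, 6] -> [2] and [6]
    Merge: [2] + [6] -> [2, 6]
  Merge: [9] + [2, 6] -> [2, 6, 9]
  Split: [19, 9, 23] -> [19] and [9, 23]
    Split: [9, 23] -> [9] and [23]
    Merge: [9] + [23] -> [9, 23]
  Merge: [19] + [9, 23] -> [9, 19, 23]
Merge: [2, 6, 9] + [9, 19, 23] -> [2, 6, 9, 9, 19, 23]

Final sorted array: [2, 6, 9, 9, 19, 23]

The merge sort proceeds by recursively splitting the array and merging sorted halves.
After all merges, the sorted array is [2, 6, 9, 9, 19, 23].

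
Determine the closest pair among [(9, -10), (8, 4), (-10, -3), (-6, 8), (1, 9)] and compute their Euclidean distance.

Computing all pairwise distances among 5 points:

d((9, -10), (8, 4)) = 14.0357
d((9, -10), (-10, -3)) = 20.2485
d((9, -10), (-6, 8)) = 23.4307
d((9, -10), (1, 9)) = 20.6155
d((8, 4), (-10, -3)) = 19.3132
d((8, 4), (-6, 8)) = 14.5602
d((8, 4), (1, 9)) = 8.6023
d((-10, -3), (-6, 8)) = 11.7047
d((-10, -3), (1, 9)) = 16.2788
d((-6, 8), (1, 9)) = 7.0711 <-- minimum

Closest pair: (-6, 8) and (1, 9) with distance 7.0711

The closest pair is (-6, 8) and (1, 9) with Euclidean distance 7.0711. For 5 points, brute-force pairwise comparison is shown above. For large n, the divide-and-conquer algorithm (sort by x, recurse on halves, check the dividing strip) achieves O(n log n).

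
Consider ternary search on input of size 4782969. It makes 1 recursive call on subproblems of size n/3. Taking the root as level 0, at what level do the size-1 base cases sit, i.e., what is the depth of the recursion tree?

For divide and conquer with division factor 3:

Problem sizes at each level:
Level 0: 4782969
Level 1: 1594323
Level 2: 531441
Level 3: 177147
Level 4: 59049
Level 5: 19683
Level 6: 6561
Level 7: 2187
Level 8: 729
Level 9: 243
Level 10: 81
Level 11: 27
Level 12: 9
Level 13: 3
Level 14: 1

The root is level 0 and the size-1 base case is level 14 (the tree spans levels 0 through 14, i.e. 15 levels counting the root), so the depth is the number of divisions: log_3(4782969) = 14

The recursion tree depth is log_3(4782969) = 14. At each level, the problem size is divided by 3, so it takes 14 divisions to reduce to a base case of size 1. The algorithm makes 1 recursive call at each level.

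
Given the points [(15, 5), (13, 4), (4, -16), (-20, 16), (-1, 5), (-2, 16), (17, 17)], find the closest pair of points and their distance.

Computing all pairwise distances among 7 points:

d((15, 5), (13, 4)) = 2.2361 <-- minimum
d((15, 5), (4, -16)) = 23.7065
d((15, 5), (-20, 16)) = 36.6879
d((15, 5), (-1, 5)) = 16.0
d((15, 5), (-2, 16)) = 20.2485
d((15, 5), (17, 17)) = 12.1655
d((13, 4), (4, -16)) = 21.9317
d((13, 4), (-20, 16)) = 35.1141
d((13, 4), (-1, 5)) = 14.0357
d((13, 4), (-2, 16)) = 19.2094
d((13, 4), (17, 17)) = 13.6015
d((4, -16), (-20, 16)) = 40.0
d((4, -16), (-1, 5)) = 21.587
d((4, -16), (-2, 16)) = 32.5576
d((4, -16), (17, 17)) = 35.4683
d((-20, 16), (-1, 5)) = 21.9545
d((-20, 16), (-2, 16)) = 18.0
d((-20, 16), (17, 17)) = 37.0135
d((-1, 5), (-2, 16)) = 11.0454
d((-1, 5), (17, 17)) = 21.6333
d((-2, 16), (17, 17)) = 19.0263

Closest pair: (15, 5) and (13, 4) with distance 2.2361

The closest pair is (15, 5) and (13, 4) with Euclidean distance 2.2361. For 7 points, brute-force pairwise comparison is shown above. For large n, the divide-and-conquer algorithm (sort by x, recurse on halves, check the dividing strip) achieves O(n log n).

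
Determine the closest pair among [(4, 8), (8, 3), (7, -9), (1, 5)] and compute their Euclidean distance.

Computing all pairwise distances among 4 points:

d((4, 8), (8, 3)) = 6.4031
d((4, 8), (7, -9)) = 17.2627
d((4, 8), (1, 5)) = 4.2426 <-- minimum
d((8, 3), (7, -9)) = 12.0416
d((8, 3), (1, 5)) = 7.2801
d((7, -9), (1, 5)) = 15.2315

Closest pair: (4, 8) and (1, 5) with distance 4.2426

The closest pair is (4, 8) and (1, 5) with Euclidean distance 4.2426. For 4 points, brute-force pairwise comparison is shown above. For large n, the divide-and-conquer algorithm (sort by x, recurse on halves, check the dividing strip) achieves O(n log n).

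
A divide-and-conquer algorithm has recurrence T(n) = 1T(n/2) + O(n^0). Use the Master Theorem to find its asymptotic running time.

Master Theorem for T(n) = 1T(n/2) + O(n^0):

a = 1, b = 2, c = 0
log_b(a) = log_2(1) = 0.0000

Case 2: c = 0 = log_2(1) = 0.0000
T(n) = O(n^0 log n) = O(log n)

For T(n) = 1T(n/2) + O(n^0): log_2(1) = 0.0000. This is Case 2 of the Master Theorem (c = log_b(a), equal work at all levels), giving O(log n).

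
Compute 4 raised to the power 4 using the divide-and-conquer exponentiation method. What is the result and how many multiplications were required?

Computing 4^4 by squaring (build up from 4^1; each line after the first costs one multiplication):

4^1 = 4
4^2 = (4^1)^2 = 4^2 = 16
4^4 = (4^2)^2 = 16^2 = 256

Result: 256
Multiplications needed: 2 (2 lines after 4^1)

4^4 = 256. Using exponentiation by squaring, this requires 2 multiplications. The key idea: if the exponent is even, square the half-power; if odd, multiply by the base once.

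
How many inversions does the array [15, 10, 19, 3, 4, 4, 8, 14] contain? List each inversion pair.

Finding inversions in [15, 10, 19, 3, 4, 4, 8, 14]:

(0, 1): arr[0]=15 > arr[1]=10
(0, 3): arr[0]=15 > arr[3]=3
(0, 4): arr[0]=15 > arr[4]=4
(0, 5): arr[0]=15 > arr[5]=4
(0, 6): arr[0]=15 > arr[6]=8
(0, 7): arr[0]=15 > arr[7]=14
(1, 3): arr[1]=10 > arr[3]=3
(1, 4): arr[1]=10 > arr[4]=4
(1, 5): arr[1]=10 > arr[5]=4
(1, 6): arr[1]=10 > arr[6]=8
(2, 3): arr[2]=19 > arr[3]=3
(2, 4): arr[2]=19 > arr[4]=4
(2, 5): arr[2]=19 > arr[5]=4
(2, 6): arr[2]=19 > arr[6]=8
(2, 7): arr[2]=19 > arr[7]=14

Total inversions: 15

The array has 15 inversion(s): (0,1), (0,3), (0,4), (0,5), (0,6), (0,7), (1,3), (1,4), (1,5), (1,6), (2,3), (2,4), (2,5), (2,6), (2,7). Each pair (i,j) satisfies i < j and arr[i] > arr[j].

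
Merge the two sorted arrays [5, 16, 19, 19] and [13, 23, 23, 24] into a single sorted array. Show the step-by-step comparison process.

Merging process:

Compare 5 vs 13: take 5 from left. Merged: [5]
Compare 16 vs 13: take 13 from right. Merged: [5, 13]
Compare 16 vs 23: take 16 from left. Merged: [5, 13, 16]
Compare 19 vs 23: take 19 from left. Merged: [5, 13, 16, 19]
Compare 19 vs 23: take 19 from left. Merged: [5, 13, 16, 19, 19]
Append remaining from right: [23, 23, 24]. Merged: [5, 13, 16, 19, 19, 23, 23, 24]

Final merged array: [5, 13, 16, 19, 19, 23, 23, 24]
Total comparisons: 5

The merged array is [5, 13, 16, 19, 19, 23, 23, 24], requiring 5 comparisons. The merge step runs in O(n) time where n is the total number of elements.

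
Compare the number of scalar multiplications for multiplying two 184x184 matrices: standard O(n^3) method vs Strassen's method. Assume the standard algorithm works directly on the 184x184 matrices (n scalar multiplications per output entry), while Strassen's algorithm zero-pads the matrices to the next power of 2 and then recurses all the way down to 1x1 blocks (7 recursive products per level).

Matrix multiplication for 184x184 matrices:

Strassen's algorithm requires power-of-2 dimensions. Pad 184x184 to 256x256 (next power of 2).

Standard algorithm: 184^3 = 6229504 multiplications
Strassen's algorithm: 7^(log2(256)) = 7^8 = 5764801 multiplications
Savings: 6229504 - 5764801 = 464703 multiplications

Standard: 6229504 multiplications (184^3). Strassen: 5764801 multiplications (7^8, after padding to 256x256). Strassen reduces 8 recursive multiplications to 7 at each level.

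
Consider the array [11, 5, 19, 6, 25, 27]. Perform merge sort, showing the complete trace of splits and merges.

Merge sort trace:

Split: [11, 5, 19, 6, 25, 27] -> [11, 5, 19] and [6, 25, 27]
  Split: [11, 5, 19] -> [11] and [5, 19]
    Split: [5, 19] -> [5] and [19]
    Merge: [5] + [19] -> [5, 19]
  Merge: [11] + [5, 19] -> [5, 11, 19]
  Split: [6, 25, 27] -> [6] and [25, 27]
    Split: [25, 27] -> [25] and [27]
    Merge: [25] + [27] -> [25, 27]
  Merge: [6] + [25, 27] -> [6, 25, 27]
Merge: [5, 11, 19] + [6, 25, 27] -> [5, 6, 11, 19, 25, 27]

Final sorted array: [5, 6, 11, 19, 25, 27]

The merge sort proceeds by recursively splitting the array and merging sorted halves.
After all merges, the sorted array is [5, 6, 11, 19, 25, 27].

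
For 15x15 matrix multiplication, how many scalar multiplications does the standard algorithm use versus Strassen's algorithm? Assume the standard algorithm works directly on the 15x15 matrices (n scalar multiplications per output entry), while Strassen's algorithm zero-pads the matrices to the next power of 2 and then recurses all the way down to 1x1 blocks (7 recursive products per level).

Matrix multiplication for 15x15 matrices:

Strassen's algorithm requires power-of-2 dimensions. Pad 15x15 to 16x16 (next power of 2).

Standard algorithm: 15^3 = 3375 multiplications
Strassen's algorithm: 7^(log2(16)) = 7^4 = 2401 multiplications
Savings: 3375 - 2401 = 974 multiplications

Standard: 3375 multiplications (15^3). Strassen: 2401 multiplications (7^4, after padding to 16x16). Strassen reduces 8 recursive multiplications to 7 at each level.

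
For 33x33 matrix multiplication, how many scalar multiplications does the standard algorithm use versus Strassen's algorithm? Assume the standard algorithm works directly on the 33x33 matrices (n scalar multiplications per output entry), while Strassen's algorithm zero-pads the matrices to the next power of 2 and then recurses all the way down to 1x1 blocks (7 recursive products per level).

Matrix multiplication for 33x33 matrices:

Strassen's algorithm requires power-of-2 dimensions. Pad 33x33 to 64x64 (next power of 2).

Standard algorithm: 33^3 = 35937 multiplications
Strassen's algorithm: 7^(log2(64)) = 7^6 = 117649 multiplications
Difference: 35937 - 117649 = -81712 (Strassen uses MORE here due to padding overhead — for small or just-over-power-of-2 n, padding can outweigh the per-level savings)

Standard: 35937 multiplications (33^3). Strassen: 117649 multiplications (7^6, after padding to 64x64). Strassen reduces 8 recursive multiplications to 7 at each level.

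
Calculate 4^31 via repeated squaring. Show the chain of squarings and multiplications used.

Computing 4^31 by squaring (build up from 4^1; each line after the first costs one multiplication):

4^1 = 4
4^2 = (4^1)^2 = 4^2 = 16
4^3 = 4 * 4^2 = 4 * 16 = 64
4^6 = (4^3)^2 = 64^2 = 4096
4^7 = 4 * 4^6 = 4 * 4096 = 16384
4^14 = (4^7)^2 = 16384^2 = 268435456
4^15 = 4 * 4^14 = 4 * 268435456 = 1073741824
4^30 = (4^15)^2 = 1073741824^2 = 1152921504606846976
4^31 = 4 * 4^30 = 4 * 1152921504606846976 = 4611686018427387904

Result: 4611686018427387904
Multiplications needed: 8 (8 lines after 4^1)

4^31 = 4611686018427387904. Using exponentiation by squaring, this requires 8 multiplications. The key idea: if the exponent is even, square the half-power; if odd, multiply by the base once.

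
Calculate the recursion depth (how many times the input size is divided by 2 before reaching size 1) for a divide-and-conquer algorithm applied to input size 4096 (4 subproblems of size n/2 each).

For divide and conquer with division factor 2:

Problem sizes at each level:
Level 0: 4096
Level 1: 2048
Level 2: 1024
Level 3: 512
Level 4: 256
Level 5: 128
Level 6: 64
Level 7: 32
Level 8: 16
Level 9: 8
Level 10: 4
Level 11: 2
Level 12: 1

The root is level 0 and the size-1 base case is level 12 (the tree spans levels 0 through 12, i.e. 13 levels counting the root), so the depth is the number of divisions: log_2(4096) = 12

The recursion tree depth is log_2(4096) = 12. At each level, the problem size is divided by 2, so it takes 12 divisions to reduce to a base case of size 1. The algorithm makes 4 recursive calls at each level.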